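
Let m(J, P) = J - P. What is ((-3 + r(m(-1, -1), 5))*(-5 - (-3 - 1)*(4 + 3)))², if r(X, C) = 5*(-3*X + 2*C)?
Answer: 1168561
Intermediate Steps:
r(X, C) = -15*X + 10*C
((-3 + r(m(-1, -1), 5))*(-5 - (-3 - 1)*(4 + 3)))² = ((-3 + (-15*(-1 - 1*(-1)) + 10*5))*(-5 - (-3 - 1)*(4 + 3)))² = ((-3 + (-15*(-1 + 1) + 50))*(-5 - (-4)*7))² = ((-3 + (-15*0 + 50))*(-5 - 1*(-28)))² = ((-3 + (0 + 50))*(-5 + 28))² = ((-3 + 50)*23)² = (47*23)² = 1081² = 1168561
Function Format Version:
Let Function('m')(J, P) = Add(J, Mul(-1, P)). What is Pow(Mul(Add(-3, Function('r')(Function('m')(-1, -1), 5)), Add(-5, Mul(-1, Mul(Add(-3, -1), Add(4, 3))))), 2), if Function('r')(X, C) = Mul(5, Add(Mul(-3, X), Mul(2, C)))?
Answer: 1168561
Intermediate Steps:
Function('r')(X, C) = Add(Mul(-15, X), Mul(10, C))
Pow(Mul(Add(-3, Function('r')(Function('m')(-1, -1), 5)), Add(-5, Mul(-1, Mul(Add(-3, -1), Add(4, 3))))), 2) = Pow(Mul(Add(-3, Add(Mul(-15, Add(-1, Mul(-1, -1))), Mul(10, 5))), Add(-5, Mul(-1, Mul(Add(-3, -1), Add(4, 3))))), 2) = Pow(Mul(Add(-3, Add(Mul(-15, Add(-1, 1)), 50)), Add(-5, Mul(-1, Mul(-4, 7)))), 2) = Pow(Mul(Add(-3, Add(Mul(-15, 0), 50)), Add(-5, Mul(-1, -28))), 2) = Pow(Mul(Add(-3, Add(0, 50)), Add(-5, 28)), 2) = Pow(Mul(Add(-3, 50), 23), 2) = Pow(Mul(47, 23), 2) = Pow(1081, 2) = 1168561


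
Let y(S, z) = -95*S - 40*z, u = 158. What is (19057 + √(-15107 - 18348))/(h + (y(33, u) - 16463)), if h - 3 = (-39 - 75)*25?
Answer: -19057/28765 - I*√33455/28765 ≈ -0.66251 - 0.0063587*I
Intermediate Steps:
h = -2847 (h = 3 + (-39 - 75)*25 = 3 - 114*25 = 3 - 2850 = -2847)
(19057 + √(-15107 - 18348))/(h + (y(33, u) - 16463)) = (19057 + √(-15107 - 18348))/(-2847 + ((-95*33 - 40*158) - 16463)) = (19057 + √(-33455))/(-2847 + ((-3135 - 6320) - 16463)) = (19057 + I*√33455)/(-2847 + (-9455 - 16463)) = (19057 + I*√33455)/(-2847 - 25918) = (19057 + I*√33455)/(-28765) = (19057 + I*√33455)*(-1/28765) = -19057/28765 - I*√33455/28765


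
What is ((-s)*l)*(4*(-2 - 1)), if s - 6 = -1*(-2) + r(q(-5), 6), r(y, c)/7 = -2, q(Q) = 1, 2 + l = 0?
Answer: 144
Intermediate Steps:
l = -2 (l = -2 + 0 = -2)
r(y, c) = -14 (r(y, c) = 7*(-2) = -14)
s = -6 (s = 6 + (-1*(-2) - 14) = 6 + (2 - 14) = 6 - 12 = -6)
((-s)*l)*(4*(-2 - 1)) = (-1*(-6)*(-2))*(4*(-2 - 1)) = (6*(-2))*(4*(-3)) = -12*(-12) = 144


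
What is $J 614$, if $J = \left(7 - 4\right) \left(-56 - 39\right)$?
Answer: $-174990$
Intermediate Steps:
$J = -285$ ($J = 3 \left(-95\right) = -285$)
$J 614 = \left(-285\right) 614 = -174990$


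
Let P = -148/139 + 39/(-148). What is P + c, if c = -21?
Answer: -459337/20572 ≈ -22.328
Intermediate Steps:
P = -27325/20572 (P = -148*1/139 + 39*(-1/148) = -148/139 - 39/148 = -27325/20572 ≈ -1.3283)
P + c = -27325/20572 - 21 = -459337/20572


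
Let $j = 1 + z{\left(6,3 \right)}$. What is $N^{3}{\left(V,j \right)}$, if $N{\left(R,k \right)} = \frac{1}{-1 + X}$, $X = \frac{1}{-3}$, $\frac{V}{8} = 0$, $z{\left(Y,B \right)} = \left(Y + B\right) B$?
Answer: $- \frac{27}{64} \approx -0.42188$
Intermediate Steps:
$z{\left(Y,B \right)} = B \left(B + Y\right)$ ($z{\left(Y,B \right)} = \left(B + Y\right) B = B \left(B + Y\right)$)
$V = 0$ ($V = 8 \cdot 0 = 0$)
$X = - \frac{1}{3} \approx -0.33333$
$j = 28$ ($j = 1 + 3 \left(3 + 6\right) = 1 + 3 \cdot 9 = 1 + 27 = 28$)
$N{\left(R,k \right)} = - \frac{3}{4}$ ($N{\left(R,k \right)} = \frac{1}{-1 - \frac{1}{3}} = \frac{1}{- \frac{4}{3}} = - \frac{3}{4}$)
$N^{3}{\left(V,j \right)} = \left(- \frac{3}{4}\right)^{3} = - \frac{27}{64}$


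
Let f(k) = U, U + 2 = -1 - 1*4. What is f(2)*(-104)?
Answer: 728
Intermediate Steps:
U = -7 (U = -2 + (-1 - 1*4) = -2 + (-1 - 4) = -2 - 5 = -7)
f(k) = -7
f(2)*(-104) = -7*(-104) = 728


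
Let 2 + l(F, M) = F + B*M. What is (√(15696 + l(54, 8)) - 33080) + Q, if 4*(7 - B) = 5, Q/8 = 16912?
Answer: 102216 + √15794 ≈ 1.0234e+5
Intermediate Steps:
Q = 135296 (Q = 8*16912 = 135296)
B = 23/4 (B = 7 - ¼*5 = 7 - 5/4 = 23/4 ≈ 5.7500)
l(F, M) = -2 + F + 23*M/4 (l(F, M) = -2 + (F + 23*M/4) = -2 + F + 23*M/4)
(√(15696 + l(54, 8)) - 33080) + Q = (√(15696 + (-2 + 54 + (23/4)*8)) - 33080) + 135296 = (√(15696 + (-2 + 54 + 46)) - 33080) + 135296 = (√(15696 + 98) - 33080) + 135296 = (√15794 - 33080) + 135296 = (-33080 + √15794) + 135296 = 102216 + √15794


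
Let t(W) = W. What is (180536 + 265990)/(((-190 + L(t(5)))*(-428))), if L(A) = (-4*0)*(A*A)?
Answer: 223263/40660 ≈ 5.4910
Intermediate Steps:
L(A) = 0 (L(A) = 0*A² = 0)
(180536 + 265990)/(((-190 + L(t(5)))*(-428))) = (180536 + 265990)/(((-190 + 0)*(-428))) = 446526/((-190*(-428))) = 446526/81320 = 446526*(1/81320) = 223263/40660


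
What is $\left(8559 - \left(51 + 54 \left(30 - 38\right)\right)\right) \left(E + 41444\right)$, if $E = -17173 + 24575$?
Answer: $436683240$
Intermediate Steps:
$E = 7402$
$\left(8559 - \left(51 + 54 \left(30 - 38\right)\right)\right) \left(E + 41444\right) = \left(8559 - \left(51 + 54 \left(30 - 38\right)\right)\right) \left(7402 + 41444\right) = \left(8559 - \left(51 + 54 \left(30 - 38\right)\right)\right) 48846 = \left(8559 - -381\right) 48846 = \left(8559 + \left(-51 + 432\right)\right) 48846 = \left(8559 + 381\right) 48846 = 8940 \cdot 48846 = 436683240$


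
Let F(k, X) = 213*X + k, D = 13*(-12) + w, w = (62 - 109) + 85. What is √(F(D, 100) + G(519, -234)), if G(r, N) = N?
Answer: 2*√5237 ≈ 144.73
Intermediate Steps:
w = 38 (w = -47 + 85 = 38)
D = -118 (D = 13*(-12) + 38 = -156 + 38 = -118)
F(k, X) = k + 213*X
√(F(D, 100) + G(519, -234)) = √((-118 + 213*100) - 234) = √((-118 + 21300) - 234) = √(21182 - 234) = √20948 = 2*√5237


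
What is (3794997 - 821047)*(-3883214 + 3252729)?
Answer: -1875030865750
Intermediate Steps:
(3794997 - 821047)*(-3883214 + 3252729) = 2973950*(-630485) = -1875030865750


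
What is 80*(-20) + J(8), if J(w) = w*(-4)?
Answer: -1632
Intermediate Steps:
J(w) = -4*w
80*(-20) + J(8) = 80*(-20) - 4*8 = -1600 - 32 = -1632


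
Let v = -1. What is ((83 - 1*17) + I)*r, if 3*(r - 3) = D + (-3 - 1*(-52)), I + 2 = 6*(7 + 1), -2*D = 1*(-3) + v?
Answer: 2240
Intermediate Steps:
D = 2 (D = -(1*(-3) - 1)/2 = -(-3 - 1)/2 = -½*(-4) = 2)
I = 46 (I = -2 + 6*(7 + 1) = -2 + 6*8 = -2 + 48 = 46)
r = 20 (r = 3 + (2 + (-3 - 1*(-52)))/3 = 3 + (2 + (-3 + 52))/3 = 3 + (2 + 49)/3 = 3 + (⅓)*51 = 3 + 17 = 20)
((83 - 1*17) + I)*r = ((83 - 1*17) + 46)*20 = ((83 - 17) + 46)*20 = (66 + 46)*20 = 112*20 = 2240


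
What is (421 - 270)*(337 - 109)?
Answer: 34428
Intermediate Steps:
(421 - 270)*(337 - 109) = 151*228 = 34428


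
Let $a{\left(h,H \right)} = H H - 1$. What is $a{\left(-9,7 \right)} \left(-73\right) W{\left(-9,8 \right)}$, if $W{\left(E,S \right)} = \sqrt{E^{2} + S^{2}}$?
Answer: $- 3504 \sqrt{145} \approx -42194.0$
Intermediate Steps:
$a{\left(h,H \right)} = -1 + H^{2}$ ($a{\left(h,H \right)} = H^{2} - 1 = -1 + H^{2}$)
$a{\left(-9,7 \right)} \left(-73\right) W{\left(-9,8 \right)} = \left(-1 + 7^{2}\right) \left(-73\right) \sqrt{\left(-9\right)^{2} + 8^{2}} = \left(-1 + 49\right) \left(-73\right) \sqrt{81 + 64} = 48 \left(-73\right) \sqrt{145} = - 3504 \sqrt{145}$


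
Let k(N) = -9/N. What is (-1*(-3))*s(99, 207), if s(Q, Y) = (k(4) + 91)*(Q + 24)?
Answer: 130995/4 ≈ 32749.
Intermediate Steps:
s(Q, Y) = 2130 + 355*Q/4 (s(Q, Y) = (-9/4 + 91)*(Q + 24) = (-9*¼ + 91)*(24 + Q) = (-9/4 + 91)*(24 + Q) = 355*(24 + Q)/4 = 2130 + 355*Q/4)
(-1*(-3))*s(99, 207) = (-1*(-3))*(2130 + (355/4)*99) = 3*(2130 + 35145/4) = 3*(43665/4) = 130995/4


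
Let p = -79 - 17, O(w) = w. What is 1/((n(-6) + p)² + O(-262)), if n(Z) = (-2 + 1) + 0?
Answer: 1/9147 ≈ 0.00010933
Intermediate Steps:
n(Z) = -1 (n(Z) = -1 + 0 = -1)
p = -96
1/((n(-6) + p)² + O(-262)) = 1/((-1 - 96)² - 262) = 1/((-97)² - 262) = 1/(9409 - 262) = 1/9147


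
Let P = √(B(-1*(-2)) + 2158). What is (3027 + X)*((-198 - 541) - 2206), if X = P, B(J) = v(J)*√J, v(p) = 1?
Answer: -8914515 - 2945*√(2158 + √2) ≈ -9.0514e+6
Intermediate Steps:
B(J) = √J (B(J) = 1*√J = √J)
P = √(2158 + √2) (P = √(√(-1*(-2)) + 2158) = √(√2 + 2158) = √(2158 + √2) ≈ 46.469)
X = √(2158 + √2) ≈ 46.469
(3027 + X)*((-198 - 541) - 2206) = (3027 + √(2158 + √2))*((-198 - 541) - 2206) = (3027 + √(2158 + √2))*(-739 - 2206) = (3027 + √(2158 + √2))*(-2945) = -8914515 - 2945*√(2158 + √2)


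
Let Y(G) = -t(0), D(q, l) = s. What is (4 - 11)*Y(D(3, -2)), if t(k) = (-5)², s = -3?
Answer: 175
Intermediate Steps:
D(q, l) = -3
t(k) = 25
Y(G) = -25 (Y(G) = -1*25 = -25)
(4 - 11)*Y(D(3, -2)) = (4 - 11)*(-25) = -7*(-25) = 175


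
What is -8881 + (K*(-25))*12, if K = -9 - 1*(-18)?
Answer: -11581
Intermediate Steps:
K = 9 (K = -9 + 18 = 9)
-8881 + (K*(-25))*12 = -8881 + (9*(-25))*12 = -8881 - 225*12 = -8881 - 2700 = -11581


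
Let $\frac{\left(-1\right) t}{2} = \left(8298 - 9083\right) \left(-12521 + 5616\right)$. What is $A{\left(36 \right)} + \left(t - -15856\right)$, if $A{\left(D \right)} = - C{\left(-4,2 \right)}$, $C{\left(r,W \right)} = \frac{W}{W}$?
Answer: $-10824995$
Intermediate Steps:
$t = -10840850$ ($t = - 2 \left(8298 - 9083\right) \left(-12521 + 5616\right) = - 2 \left(\left(-785\right) \left(-6905\right)\right) = \left(-2\right) 5420425 = -10840850$)
$C{\left(r,W \right)} = 1$
$A{\left(D \right)} = -1$ ($A{\left(D \right)} = \left(-1\right) 1 = -1$)
$A{\left(36 \right)} + \left(t - -15856\right) = -1 - 10824994 = -10824995$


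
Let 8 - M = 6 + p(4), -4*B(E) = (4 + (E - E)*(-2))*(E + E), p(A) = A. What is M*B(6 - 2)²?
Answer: -128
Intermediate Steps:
B(E) = -2*E (B(E) = -(4 + (E - E)*(-2))*(E + E)/4 = -(4 + 0*(-2))*2*E/4 = -(4 + 0)*2*E/4 = -2*E)
M = -2 (M = 8 - (6 + 4) = 8 - 1*10 = 8 - 10 = -2)
M*B(6 - 2)² = -2*4*(6 - 2)² = -2*(-2*4)² = -2*(-8)² = -2*64 = -128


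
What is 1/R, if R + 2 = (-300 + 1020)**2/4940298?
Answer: -91487/173374 ≈ -0.52769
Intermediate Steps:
R = -173374/91487 (R = -2 + (-300 + 1020)**2/4940298 = -2 + 720**2*(1/4940298) = -2 + 518400*(1/4940298) = -2 + 9600/91487 = -173374/91487 ≈ -1.8951)
1/R = 1/(-173374/91487) = -91487/173374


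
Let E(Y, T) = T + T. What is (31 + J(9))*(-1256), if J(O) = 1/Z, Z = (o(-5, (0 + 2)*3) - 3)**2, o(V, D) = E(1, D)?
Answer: -3155072/81 ≈ -38952.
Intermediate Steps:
E(Y, T) = 2*T
o(V, D) = 2*D
Z = 81 (Z = (2*((0 + 2)*3) - 3)**2 = (2*(2*3) - 3)**2 = (2*6 - 3)**2 = (12 - 3)**2 = 9**2 = 81)
J(O) = 1/81
(31 + J(9))*(-1256) = (31 + 1/81)*(-1256) = (2512/81)*(-1256) = -3155072/81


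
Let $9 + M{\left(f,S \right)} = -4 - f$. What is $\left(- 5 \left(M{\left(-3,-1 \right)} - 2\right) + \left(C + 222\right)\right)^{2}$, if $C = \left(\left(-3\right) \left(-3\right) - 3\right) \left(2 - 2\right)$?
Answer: $79524$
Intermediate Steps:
$M{\left(f,S \right)} = -13 - f$ ($M{\left(f,S \right)} = -9 - \left(4 + f\right) = -13 - f$)
$C = 0$ ($C = \left(9 - 3\right) 0 = 6 \cdot 0 = 0$)
$\left(- 5 \left(M{\left(-3,-1 \right)} - 2\right) + \left(C + 222\right)\right)^{2} = \left(- 5 \left(\left(-13 - -3\right) - 2\right) + \left(0 + 222\right)\right)^{2} = \left(- 5 \left(\left(-13 + 3\right) - 2\right) + 222\right)^{2} = \left(- 5 \left(-10 - 2\right) + 222\right)^{2} = \left(\left(-5\right) \left(-12\right) + 222\right)^{2} = \left(60 + 222\right)^{2} = 282^{2} = 79524$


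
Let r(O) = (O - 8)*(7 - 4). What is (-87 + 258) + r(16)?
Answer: 195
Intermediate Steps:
r(O) = -24 + 3*O (r(O) = (-8 + O)*3 = -24 + 3*O)
(-87 + 258) + r(16) = (-87 + 258) + (-24 + 3*16) = 171 + (-24 + 48) = 171 + 24 = 195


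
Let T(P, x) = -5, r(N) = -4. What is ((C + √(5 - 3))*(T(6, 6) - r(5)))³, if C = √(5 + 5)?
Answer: -(√2 + √10)³ ≈ -95.851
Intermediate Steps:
C = √10 ≈ 3.1623
((C + √(5 - 3))*(T(6, 6) - r(5)))³ = ((√10 + √(5 - 3))*(-5 - 1*(-4)))³ = ((√10 + √2)*(-5 + 4))³ = ((√2 + √10)*(-1))³ = (-√2 - √10)³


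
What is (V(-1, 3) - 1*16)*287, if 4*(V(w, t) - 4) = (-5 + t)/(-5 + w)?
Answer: -41041/12 ≈ -3420.1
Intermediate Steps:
V(w, t) = 4 + (-5 + t)/(4*(-5 + w)) (V(w, t) = 4 + ((-5 + t)/(-5 + w))/4 = 4 + (-5 + t)/(4*(-5 + w)))
(V(-1, 3) - 1*16)*287 = ((-85 + 3 + 16*(-1))/(4*(-5 - 1)) - 1*16)*287 = ((¼)*(-85 + 3 - 16)/(-6) - 16)*287 = ((¼)*(-⅙)*(-98) - 16)*287 = (49/12 - 16)*287 = -143/12*287 = -41041/12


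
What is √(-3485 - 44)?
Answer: I*√3529 ≈ 59.405*I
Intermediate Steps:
√(-3485 - 44) = √(-3529) = I*√3529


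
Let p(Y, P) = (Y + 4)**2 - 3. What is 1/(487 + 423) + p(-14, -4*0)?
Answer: 88271/910 ≈ 97.001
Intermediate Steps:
p(Y, P) = -3 + (4 + Y)**2 (p(Y, P) = (4 + Y)**2 - 3 = -3 + (4 + Y)**2)
1/(487 + 423) + p(-14, -4*0) = 1/(487 + 423) + (-3 + (4 - 14)**2) = 1/910 + (-3 + (-10)**2) = 1/910 + (-3 + 100) = 1/910 + 97 = 88271/910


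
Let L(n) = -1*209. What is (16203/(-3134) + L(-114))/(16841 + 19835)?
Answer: -671209/114942584 ≈ -0.0058395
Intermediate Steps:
L(n) = -209
(16203/(-3134) + L(-114))/(16841 + 19835) = (16203/(-3134) - 209)/(16841 + 19835) = (16203*(-1/3134) - 209)/36676 = (-16203/3134 - 209)*(1/36676) = -671209/3134*1/36676 = -671209/114942584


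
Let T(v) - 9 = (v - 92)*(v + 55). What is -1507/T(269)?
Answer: -1507/57357 ≈ -0.026274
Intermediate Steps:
T(v) = 9 + (-92 + v)*(55 + v) (T(v) = 9 + (v - 92)*(v + 55) = 9 + (-92 + v)*(55 + v))
-1507/T(269) = -1507/(-5051 + 269**2 - 37*269) = -1507/(-5051 + 72361 - 9953) = -1507/57357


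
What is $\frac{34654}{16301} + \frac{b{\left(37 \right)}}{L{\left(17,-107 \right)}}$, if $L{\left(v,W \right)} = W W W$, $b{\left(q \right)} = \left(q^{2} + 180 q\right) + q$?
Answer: $\frac{42321156256}{19969425943} \approx 2.1193$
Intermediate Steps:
$b{\left(q \right)} = q^{2} + 181 q$
$L{\left(v,W \right)} = W^{3}$ ($L{\left(v,W \right)} = W^{2} W = W^{3}$)
$\frac{34654}{16301} + \frac{b{\left(37 \right)}}{L{\left(17,-107 \right)}} = \frac{34654}{16301} + \frac{37 \left(181 + 37\right)}{\left(-107\right)^{3}} = 34654 \cdot \frac{1}{16301} + \frac{37 \cdot 218}{-1225043} = \frac{34654}{16301} + 8066 \left(- \frac{1}{1225043}\right) = \frac{34654}{16301} - \frac{8066}{1225043} = \frac{42321156256}{19969425943}$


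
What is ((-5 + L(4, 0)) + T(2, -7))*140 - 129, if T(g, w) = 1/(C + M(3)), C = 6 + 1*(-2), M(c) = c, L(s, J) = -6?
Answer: -1649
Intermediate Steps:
C = 4 (C = 6 - 2 = 4)
T(g, w) = ⅐ (T(g, w) = 1/(4 + 3) = 1/7 = ⅐)
((-5 + L(4, 0)) + T(2, -7))*140 - 129 = ((-5 - 6) + ⅐)*140 - 129 = (-11 + ⅐)*140 - 129 = -76/7*140 - 129 = -1520 - 129 = -1649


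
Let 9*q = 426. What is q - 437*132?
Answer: -172910/3 ≈ -57637.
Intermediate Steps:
q = 142/3 (q = (⅑)*426 = 142/3 ≈ 47.333)
q - 437*132 = 142/3 - 437*132 = 142/3 - 57684 = -172910/3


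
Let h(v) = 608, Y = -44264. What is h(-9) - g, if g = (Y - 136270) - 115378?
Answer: 296520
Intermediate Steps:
g = -295912 (g = (-44264 - 136270) - 115378 = -180534 - 115378 = -295912)
h(-9) - g = 608 - 1*(-295912) = 608 + 295912 = 296520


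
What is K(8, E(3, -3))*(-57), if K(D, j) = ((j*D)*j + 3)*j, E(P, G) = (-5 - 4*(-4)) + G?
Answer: -234840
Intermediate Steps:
E(P, G) = 11 + G (E(P, G) = (-5 + 16) + G = 11 + G)
K(D, j) = j*(3 + D*j²) (K(D, j) = ((D*j)*j + 3)*j = (D*j² + 3)*j = (3 + D*j²)*j = j*(3 + D*j²))
K(8, E(3, -3))*(-57) = ((11 - 3)*(3 + 8*(11 - 3)²))*(-57) = (8*(3 + 8*8²))*(-57) = (8*(3 + 8*64))*(-57) = (8*(3 + 512))*(-57) = (8*515)*(-57) = 4120*(-57) = -234840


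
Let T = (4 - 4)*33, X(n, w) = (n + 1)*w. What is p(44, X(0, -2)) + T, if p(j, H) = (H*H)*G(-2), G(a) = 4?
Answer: 16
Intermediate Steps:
X(n, w) = w*(1 + n) (X(n, w) = (1 + n)*w = w*(1 + n))
p(j, H) = 4*H**2 (p(j, H) = (H*H)*4 = H**2*4 = 4*H**2)
T = 0 (T = 0*33 = 0)
p(44, X(0, -2)) + T = 4*(-2*(1 + 0))**2 + 0 = 4*(-2*1)**2 + 0 = 4*(-2)**2 + 0 = 4*4 + 0 = 16 + 0 = 16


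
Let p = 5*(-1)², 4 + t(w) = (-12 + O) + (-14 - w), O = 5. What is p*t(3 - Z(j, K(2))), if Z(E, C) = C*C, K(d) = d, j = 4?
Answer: -120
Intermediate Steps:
Z(E, C) = C²
t(w) = -25 - w (t(w) = -4 + ((-12 + 5) + (-14 - w)) = -4 + (-7 + (-14 - w)) = -4 + (-21 - w) = -25 - w)
p = 5 (p = 5*1 = 5)
p*t(3 - Z(j, K(2))) = 5*(-25 - (3 - 1*2²)) = 5*(-25 - (3 - 1*4)) = 5*(-25 - (3 - 4)) = 5*(-25 - 1*(-1)) = 5*(-25 + 1) = 5*(-24) = -120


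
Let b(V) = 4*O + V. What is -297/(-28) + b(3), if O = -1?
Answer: 269/28 ≈ 9.6071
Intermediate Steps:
b(V) = -4 + V (b(V) = 4*(-1) + V = -4 + V)
-297/(-28) + b(3) = -297/(-28) + (-4 + 3) = -297*(-1)/28 - 1 = -11*(-27/28) - 1 = 297/28 - 1 = 269/28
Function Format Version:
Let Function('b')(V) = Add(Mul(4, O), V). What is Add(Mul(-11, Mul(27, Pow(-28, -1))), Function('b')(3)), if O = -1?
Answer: Rational(269, 28) ≈ 9.6071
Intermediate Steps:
Function('b')(V) = Add(-4, V) (Function('b')(V) = Add(Mul(4, -1), V) = Add(-4, V))
Add(Mul(-11, Mul(27, Pow(-28, -1))), Function('b')(3)) = Add(Mul(-11, Mul(27, Pow(-28, -1))), Add(-4, 3)) = Add(Mul(-11, Mul(27, Rational(-1, 28))), -1) = Add(Mul(-11, Rational(-27, 28)), -1) = Add(Rational(297, 28), -1) = Rational(269, 28)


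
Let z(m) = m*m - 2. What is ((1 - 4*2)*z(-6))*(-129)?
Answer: 30702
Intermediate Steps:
z(m) = -2 + m**2 (z(m) = m**2 - 2 = -2 + m**2)
((1 - 4*2)*z(-6))*(-129) = ((1 - 4*2)*(-2 + (-6)**2))*(-129) = ((1 - 8)*(-2 + 36))*(-129) = -7*34*(-129) = -238*(-129) = 30702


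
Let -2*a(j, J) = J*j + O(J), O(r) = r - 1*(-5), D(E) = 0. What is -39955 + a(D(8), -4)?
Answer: -79911/2 ≈ -39956.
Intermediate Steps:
O(r) = 5 + r (O(r) = r + 5 = 5 + r)
a(j, J) = -5/2 - J/2 - J*j/2 (a(j, J) = -(J*j + (5 + J))/2 = -(5 + J + J*j)/2 = -5/2 - J/2 - J*j/2)
-39955 + a(D(8), -4) = -39955 + (-5/2 - 1/2*(-4) - 1/2*(-4)*0) = -39955 + (-5/2 + 2 + 0) = -39955 - 1/2 = -79911/2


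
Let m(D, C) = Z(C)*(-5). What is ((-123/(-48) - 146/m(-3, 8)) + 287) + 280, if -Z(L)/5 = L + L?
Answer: 227679/400 ≈ 569.20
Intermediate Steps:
Z(L) = -10*L (Z(L) = -5*(L + L) = -10*L)
m(D, C) = 50*C (m(D, C) = -10*C*(-5) = 50*C)
((-123/(-48) - 146/m(-3, 8)) + 287) + 280 = ((-123/(-48) - 146/(50*8)) + 287) + 280 = ((-123*(-1/48) - 146/400) + 287) + 280 = ((41/16 - 146*1/400) + 287) + 280 = ((41/16 - 73/200) + 287) + 280 = (879/400 + 287) + 280 = 115679/400 + 280 = 227679/400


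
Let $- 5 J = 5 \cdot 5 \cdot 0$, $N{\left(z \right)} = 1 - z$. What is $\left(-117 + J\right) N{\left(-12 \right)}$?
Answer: $-1521$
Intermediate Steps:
$J = 0$ ($J = - \frac{5 \cdot 5 \cdot 0}{5} = - \frac{25 \cdot 0}{5} = \left(- \frac{1}{5}\right) 0 = 0$)
$\left(-117 + J\right) N{\left(-12 \right)} = \left(-117 + 0\right) \left(1 - -12\right) = - 117 \left(1 + 12\right) = \left(-117\right) 13 = -1521$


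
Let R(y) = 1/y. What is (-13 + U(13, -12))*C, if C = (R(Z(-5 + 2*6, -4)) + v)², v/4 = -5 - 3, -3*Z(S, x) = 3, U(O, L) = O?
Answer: 0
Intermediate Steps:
Z(S, x) = -1 (Z(S, x) = -⅓*3 = -1)
R(y) = 1/y
v = -32 (v = 4*(-5 - 3) = 4*(-8) = -32)
C = 1089 (C = (1/(-1) - 32)² = (-1 - 32)² = (-33)² = 1089)
(-13 + U(13, -12))*C = (-13 + 13)*1089 = 0*1089 = 0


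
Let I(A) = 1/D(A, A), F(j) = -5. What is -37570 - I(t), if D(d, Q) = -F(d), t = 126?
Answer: -187851/5 ≈ -37570.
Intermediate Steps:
D(d, Q) = 5 (D(d, Q) = -1*(-5) = 5)
I(A) = ⅕ (I(A) = 1/5 = ⅕)
-37570 - I(t) = -37570 - 1*⅕ = -37570 - ⅕ = -187851/5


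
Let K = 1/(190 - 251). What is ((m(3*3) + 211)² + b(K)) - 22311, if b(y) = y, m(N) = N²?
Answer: 3840132/61 ≈ 62953.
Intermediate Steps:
K = -1/61 (K = 1/(-61) = -1/61 ≈ -0.016393)
((m(3*3) + 211)² + b(K)) - 22311 = (((3*3)² + 211)² - 1/61) - 22311 = ((9² + 211)² - 1/61) - 22311 = ((81 + 211)² - 1/61) - 22311 = (292² - 1/61) - 22311 = (85264 - 1/61) - 22311 = 5201103/61 - 22311 = 3840132/61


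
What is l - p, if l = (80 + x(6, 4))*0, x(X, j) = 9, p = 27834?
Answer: -27834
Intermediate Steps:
l = 0 (l = (80 + 9)*0 = 89*0 = 0)
l - p = 0 - 1*27834 = 0 - 27834 = -27834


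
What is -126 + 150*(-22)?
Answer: -3426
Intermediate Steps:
-126 + 150*(-22) = -126 - 3300 = -3426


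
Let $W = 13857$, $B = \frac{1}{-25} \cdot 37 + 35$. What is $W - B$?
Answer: $\frac{345587}{25} \approx 13823.0$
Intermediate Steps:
$B = \frac{838}{25}$ ($B = \left(- \frac{1}{25}\right) 37 + 35 = - \frac{37}{25} + 35 = \frac{838}{25} \approx 33.52$)
$W - B = 13857 - \frac{838}{25} = \frac{345587}{25}$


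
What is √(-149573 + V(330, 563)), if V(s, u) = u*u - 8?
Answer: 2*√41847 ≈ 409.13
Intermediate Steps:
V(s, u) = -8 + u² (V(s, u) = u² - 8 = -8 + u²)
√(-149573 + V(330, 563)) = √(-149573 + (-8 + 563²)) = √(-149573 + (-8 + 316969)) = √(-149573 + 316961) = √167388 = 2*√41847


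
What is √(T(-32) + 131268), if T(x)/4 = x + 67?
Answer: 4*√8213 ≈ 362.50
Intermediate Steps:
T(x) = 268 + 4*x (T(x) = 4*(x + 67) = 4*(67 + x) = 268 + 4*x)
√(T(-32) + 131268) = √((268 + 4*(-32)) + 131268) = √((268 - 128) + 131268) = √(140 + 131268) = √131408 = 4*√8213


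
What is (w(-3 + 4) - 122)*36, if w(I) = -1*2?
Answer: -4464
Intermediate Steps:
w(I) = -2
(w(-3 + 4) - 122)*36 = (-2 - 122)*36 = -124*36 = -4464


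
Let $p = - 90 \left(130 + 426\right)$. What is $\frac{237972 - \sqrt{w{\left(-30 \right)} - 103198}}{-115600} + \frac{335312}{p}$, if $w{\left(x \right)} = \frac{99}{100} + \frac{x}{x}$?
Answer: $- \frac{316688663}{36153900} + \frac{i \sqrt{10319601}}{1156000} \approx -8.7595 + 0.0027789 i$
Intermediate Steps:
$p = -50040$ ($p = \left(-90\right) 556 = -50040$)
$w{\left(x \right)} = \frac{199}{100}$ ($w{\left(x \right)} = 99 \cdot \frac{1}{100} + 1 = \frac{99}{100} + 1 = \frac{199}{100}$)
$\frac{237972 - \sqrt{w{\left(-30 \right)} - 103198}}{-115600} + \frac{335312}{p} = \frac{237972 - \sqrt{\frac{199}{100} - 103198}}{-115600} + \frac{335312}{-50040} = \left(237972 - \sqrt{- \frac{10319601}{100}}\right) \left(- \frac{1}{115600}\right) + 335312 \left(- \frac{1}{50040}\right) = \left(237972 - \frac{i \sqrt{10319601}}{10}\right) \left(- \frac{1}{115600}\right) - \frac{41914}{6255} = \left(- \frac{59493}{28900} + \frac{i \sqrt{10319601}}{1156000}\right) - \frac{41914}{6255} = - \frac{316688663}{36153900} + \frac{i \sqrt{10319601}}{1156000}$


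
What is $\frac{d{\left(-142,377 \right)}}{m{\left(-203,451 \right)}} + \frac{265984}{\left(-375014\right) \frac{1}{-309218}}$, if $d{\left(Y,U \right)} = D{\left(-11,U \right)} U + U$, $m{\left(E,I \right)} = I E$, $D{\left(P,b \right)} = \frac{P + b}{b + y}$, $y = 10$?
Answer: $\frac{16747676382981427}{76362788271} \approx 2.1932 \cdot 10^{5}$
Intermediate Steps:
$D{\left(P,b \right)} = \frac{P + b}{10 + b}$ ($D{\left(P,b \right)} = \frac{P + b}{b + 10} = \frac{P + b}{10 + b}$)
$m{\left(E,I \right)} = E I$
$d{\left(Y,U \right)} = U + \frac{U \left(-11 + U\right)}{10 + U}$ ($d{\left(Y,U \right)} = \frac{-11 + U}{10 + U} U + U = \frac{U \left(-11 + U\right)}{10 + U} + U = U + \frac{U \left(-11 + U\right)}{10 + U}$)
$\frac{d{\left(-142,377 \right)}}{m{\left(-203,451 \right)}} + \frac{265984}{\left(-375014\right) \frac{1}{-309218}} = \frac{377 \frac{1}{10 + 377} \left(-1 + 2 \cdot 377\right)}{\left(-203\right) 451} + \frac{265984}{\left(-375014\right) \frac{1}{-309218}} = \frac{377 \cdot \frac{1}{387} \left(-1 + 754\right)}{-91553} + \frac{265984}{\left(-375014\right) \left(- \frac{1}{309218}\right)} = 377 \cdot \frac{1}{387} \cdot 753 \left(- \frac{1}{91553}\right) + \frac{265984}{\frac{187507}{154609}} = \frac{94627}{129} \left(- \frac{1}{91553}\right) + 265984 \cdot \frac{154609}{187507} = - \frac{3263}{407253} + \frac{41123520256}{187507} = \frac{16747676382981427}{76362788271}$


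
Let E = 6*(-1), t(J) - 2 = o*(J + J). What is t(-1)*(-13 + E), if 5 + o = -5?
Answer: -418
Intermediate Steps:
o = -10 (o = -5 - 5 = -10)
t(J) = 2 - 20*J (t(J) = 2 - 10*(J + J) = 2 - 20*J)
E = -6
t(-1)*(-13 + E) = (2 - 20*(-1))*(-13 - 6) = (2 + 20)*(-19) = 22*(-19) = -418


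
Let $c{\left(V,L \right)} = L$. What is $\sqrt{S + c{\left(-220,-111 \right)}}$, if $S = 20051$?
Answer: $2 \sqrt{4985} \approx 141.21$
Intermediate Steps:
$\sqrt{S + c{\left(-220,-111 \right)}} = \sqrt{20051 - 111} = \sqrt{19940} = 2 \sqrt{4985}$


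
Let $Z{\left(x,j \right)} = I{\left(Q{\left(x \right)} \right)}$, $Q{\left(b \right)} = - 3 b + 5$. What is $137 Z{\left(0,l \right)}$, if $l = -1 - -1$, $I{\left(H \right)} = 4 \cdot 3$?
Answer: $1644$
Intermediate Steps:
$Q{\left(b \right)} = 5 - 3 b$
$I{\left(H \right)} = 12$
$l = 0$ ($l = -1 + 1 = 0$)
$Z{\left(x,j \right)} = 12$
$137 Z{\left(0,l \right)} = 137 \cdot 12 = 1644$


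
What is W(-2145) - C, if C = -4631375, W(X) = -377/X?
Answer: 764176904/165 ≈ 4.6314e+6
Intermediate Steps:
W(-2145) - C = -377/(-2145) - 1*(-4631375) = -377*(-1/2145) + 4631375 = 29/165 + 4631375 = 764176904/165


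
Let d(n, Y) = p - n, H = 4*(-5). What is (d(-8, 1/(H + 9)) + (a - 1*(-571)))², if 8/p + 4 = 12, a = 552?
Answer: 1281424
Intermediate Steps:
p = 1 (p = 8/(-4 + 12) = 8/8 = 8*(⅛) = 1)
H = -20
d(n, Y) = 1 - n
(d(-8, 1/(H + 9)) + (a - 1*(-571)))² = ((1 - 1*(-8)) + (552 - 1*(-571)))² = ((1 + 8) + (552 + 571))² = (9 + 1123)² = 1132² = 1281424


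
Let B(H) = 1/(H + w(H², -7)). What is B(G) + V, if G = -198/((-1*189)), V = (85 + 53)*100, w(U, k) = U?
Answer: 13055241/946 ≈ 13800.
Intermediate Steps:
V = 13800 (V = 138*100 = 13800)
G = 22/21 (G = -198/(-189) = -198*(-1/189) = 22/21 ≈ 1.0476)
B(H) = 1/(H + H²)
B(G) + V = 1/((22/21)*(1 + 22/21)) + 13800 = 21/(22*(43/21)) + 13800 = (21/22)*(21/43) + 13800 = 441/946 + 13800 = 13055241/946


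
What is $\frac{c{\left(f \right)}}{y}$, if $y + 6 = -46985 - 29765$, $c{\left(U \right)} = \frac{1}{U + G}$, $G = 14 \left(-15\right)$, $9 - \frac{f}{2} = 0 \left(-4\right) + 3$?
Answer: $\frac{1}{15197688} \approx 6.5799 \cdot 10^{-8}$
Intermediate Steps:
$f = 12$ ($f = 18 - 2 \left(0 \left(-4\right) + 3\right) = 18 - 2 \left(0 + 3\right) = 18 - 6 = 12$)
$G = -210$
$c{\left(U \right)} = \frac{1}{-210 + U}$ ($c{\left(U \right)} = \frac{1}{U - 210} = \frac{1}{-210 + U}$)
$y = -76756$ ($y = -6 - 76750 = -76756$)
$\frac{c{\left(f \right)}}{y} = \frac{1}{\left(-210 + 12\right) \left(-76756\right)} = \frac{1}{-198} \left(- \frac{1}{76756}\right) = \left(- \frac{1}{198}\right) \left(- \frac{1}{76756}\right) = \frac{1}{15197688}$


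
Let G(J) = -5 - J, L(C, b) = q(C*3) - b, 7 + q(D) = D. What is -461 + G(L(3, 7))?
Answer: -461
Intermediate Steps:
q(D) = -7 + D
L(C, b) = -7 - b + 3*C (L(C, b) = (-7 + C*3) - b = (-7 + 3*C) - b = -7 - b + 3*C)
-461 + G(L(3, 7)) = -461 + (-5 - (-7 - 1*7 + 3*3)) = -461 + (-5 - (-7 - 7 + 9)) = -461 + (-5 - 1*(-5)) = -461 + (-5 + 5) = -461 + 0 = -461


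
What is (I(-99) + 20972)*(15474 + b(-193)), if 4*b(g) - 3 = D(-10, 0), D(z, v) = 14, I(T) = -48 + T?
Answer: 1289338225/4 ≈ 3.2233e+8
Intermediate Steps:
b(g) = 17/4 (b(g) = ¾ + (¼)*14 = ¾ + 7/2 = 17/4)
(I(-99) + 20972)*(15474 + b(-193)) = ((-48 - 99) + 20972)*(15474 + 17/4) = (-147 + 20972)*(61913/4) = 20825*(61913/4) = 1289338225/4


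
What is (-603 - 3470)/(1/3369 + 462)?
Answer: -13721937/1556479 ≈ -8.8160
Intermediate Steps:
(-603 - 3470)/(1/3369 + 462) = -4073/(1/3369 + 462) = -4073/1556479/3369 = -4073*3369/1556479 = -13721937/1556479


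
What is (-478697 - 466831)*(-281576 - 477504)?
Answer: 717731394240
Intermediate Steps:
(-478697 - 466831)*(-281576 - 477504) = -945528*(-759080) = 717731394240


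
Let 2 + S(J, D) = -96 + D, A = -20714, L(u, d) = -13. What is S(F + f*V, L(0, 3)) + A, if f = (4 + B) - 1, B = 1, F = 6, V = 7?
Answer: -20825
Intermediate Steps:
f = 4 (f = (4 + 1) - 1 = 5 - 1 = 4)
S(J, D) = -98 + D (S(J, D) = -2 + (-96 + D) = -98 + D)
S(F + f*V, L(0, 3)) + A = (-98 - 13) - 20714 = -111 - 20714 = -20825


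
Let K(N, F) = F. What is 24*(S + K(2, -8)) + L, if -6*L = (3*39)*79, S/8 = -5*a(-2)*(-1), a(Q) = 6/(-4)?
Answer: -6345/2 ≈ -3172.5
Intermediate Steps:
a(Q) = -3/2 (a(Q) = 6*(-1/4) = -3/2)
S = -60 (S = 8*(-5*(-3/2)*(-1)) = 8*((15/2)*(-1)) = 8*(-15/2) = -60)
L = -3081/2 (L = -3*39*79/6 = -39*79/2 = -1/6*9243 = -3081/2 ≈ -1540.5)
24*(S + K(2, -8)) + L = 24*(-60 - 8) - 3081/2 = 24*(-68) - 3081/2 = -1632 - 3081/2 = -6345/2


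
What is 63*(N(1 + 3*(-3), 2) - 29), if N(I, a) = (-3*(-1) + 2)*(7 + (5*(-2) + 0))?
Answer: -2772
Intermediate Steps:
N(I, a) = -15 (N(I, a) = (3 + 2)*(7 + (-10 + 0)) = 5*(7 - 10) = 5*(-3) = -15)
63*(N(1 + 3*(-3), 2) - 29) = 63*(-15 - 29) = 63*(-44) = -2772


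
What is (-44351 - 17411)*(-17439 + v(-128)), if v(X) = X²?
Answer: 65158910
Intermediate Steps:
(-44351 - 17411)*(-17439 + v(-128)) = (-44351 - 17411)*(-17439 + (-128)²) = -61762*(-17439 + 16384) = -61762*(-1055) = 65158910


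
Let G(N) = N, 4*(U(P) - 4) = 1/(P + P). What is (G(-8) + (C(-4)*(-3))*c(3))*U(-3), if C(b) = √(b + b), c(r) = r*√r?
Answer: -95/3 - 285*I*√6/4 ≈ -31.667 - 174.53*I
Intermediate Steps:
c(r) = r^(3/2)
U(P) = 4 + 1/(8*P) (U(P) = 4 + 1/(4*(P + P)) = 4 + 1/(4*((2*P))) = 4 + (1/(2*P))/4 = 4 + 1/(8*P))
C(b) = √2*√b (C(b) = √(2*b) = √2*√b)
(G(-8) + (C(-4)*(-3))*c(3))*U(-3) = (-8 + ((√2*√(-4))*(-3))*3^(3/2))*(4 + (⅛)/(-3)) = (-8 + ((√2*(2*I))*(-3))*(3*√3))*(4 + (⅛)*(-⅓)) = (-8 + ((2*I*√2)*(-3))*(3*√3))*(4 - 1/24) = (-8 + (-6*I*√2)*(3*√3))*(95/24) = (-8 - 18*I*√6)*(95/24) = -95/3 - 285*I*√6/4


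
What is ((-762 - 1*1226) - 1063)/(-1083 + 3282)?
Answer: -1017/733 ≈ -1.3874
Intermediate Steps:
((-762 - 1*1226) - 1063)/(-1083 + 3282) = ((-762 - 1226) - 1063)/2199 = (-1988 - 1063)*(1/2199) = -3051*1/2199 = -1017/733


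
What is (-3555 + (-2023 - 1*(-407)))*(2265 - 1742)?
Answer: -2704433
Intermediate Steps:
(-3555 + (-2023 - 1*(-407)))*(2265 - 1742) = (-3555 + (-2023 + 407))*523 = (-3555 - 1616)*523 = -5171*523 = -2704433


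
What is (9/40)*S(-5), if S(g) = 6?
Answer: 27/20 ≈ 1.3500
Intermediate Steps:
(9/40)*S(-5) = (9/40)*6 = 27/20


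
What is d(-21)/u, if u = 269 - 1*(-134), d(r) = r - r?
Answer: 0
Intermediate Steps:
d(r) = 0
u = 403 (u = 269 + 134 = 403)
d(-21)/u = 0/403 = 0*(1/403) = 0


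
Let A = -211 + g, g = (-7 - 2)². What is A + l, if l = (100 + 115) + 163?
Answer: 248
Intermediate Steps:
g = 81 (g = (-9)² = 81)
l = 378 (l = 215 + 163 = 378)
A = -130 (A = -211 + 81 = -130)
A + l = -130 + 378 = 248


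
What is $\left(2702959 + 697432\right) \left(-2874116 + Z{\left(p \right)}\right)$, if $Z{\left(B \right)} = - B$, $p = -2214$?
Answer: $-9765589713682$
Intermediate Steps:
$\left(2702959 + 697432\right) \left(-2874116 + Z{\left(p \right)}\right) = \left(2702959 + 697432\right) \left(-2874116 - -2214\right) = 3400391 \left(-2874116 + 2214\right) = 3400391 \left(-2871902\right) = -9765589713682$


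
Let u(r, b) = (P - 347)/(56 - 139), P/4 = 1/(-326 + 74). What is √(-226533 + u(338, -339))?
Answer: I*√688205652295/1743 ≈ 475.95*I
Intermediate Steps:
P = -1/63 (P = 4/(-326 + 74) = 4/(-252) = 4*(-1/252) = -1/63 ≈ -0.015873)
u(r, b) = 21862/5229 (u(r, b) = (-1/63 - 347)/(56 - 139) = -21862/63/(-83) = -21862/63*(-1/83) = 21862/5229)
√(-226533 + u(338, -339)) = √(-226533 + 21862/5229) = √(-1184519195/5229) = I*√688205652295/1743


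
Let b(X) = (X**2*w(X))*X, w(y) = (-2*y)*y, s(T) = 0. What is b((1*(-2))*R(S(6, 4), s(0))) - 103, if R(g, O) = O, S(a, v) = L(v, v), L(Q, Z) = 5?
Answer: -103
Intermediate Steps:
S(a, v) = 5
w(y) = -2*y**2
b(X) = -2*X**5 (b(X) = (X**2*(-2*X**2))*X = (-2*X**4)*X = -2*X**5)
b((1*(-2))*R(S(6, 4), s(0))) - 103 = -2*((1*(-2))*0)**5 - 103 = -2*(-2*0)**5 - 103 = -2*0**5 - 103 = -2*0 - 103 = 0 - 103 = -103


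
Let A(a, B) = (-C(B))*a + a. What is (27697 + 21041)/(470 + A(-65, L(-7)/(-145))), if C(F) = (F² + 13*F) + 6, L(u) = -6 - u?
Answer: 68314430/1106161 ≈ 61.758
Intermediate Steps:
C(F) = 6 + F² + 13*F
A(a, B) = a + a*(-6 - B² - 13*B) (A(a, B) = (-(6 + B² + 13*B))*a + a = (-6 - B² - 13*B)*a + a = a*(-6 - B² - 13*B) + a = a + a*(-6 - B² - 13*B))
(27697 + 21041)/(470 + A(-65, L(-7)/(-145))) = (27697 + 21041)/(470 - 1*(-65)*(5 + ((-6 - 1*(-7))/(-145))² + 13*((-6 - 1*(-7))/(-145)))) = 48738/(470 - 1*(-65)*(5 + ((-6 + 7)*(-1/145))² + 13*((-6 + 7)*(-1/145)))) = 48738/(470 - 1*(-65)*(5 + (1*(-1/145))² + 13*(1*(-1/145)))) = 48738/(470 - 1*(-65)*(5 + (-1/145)² + 13*(-1/145))) = 48738/(470 - 1*(-65)*(5 + 1/21025 - 13/145)) = 48738/(470 - 1*(-65)*103241/21025) = 48738/(470 + 1342133/4205) = 48738/(3318483/4205) = 48738*(4205/3318483) = 68314430/1106161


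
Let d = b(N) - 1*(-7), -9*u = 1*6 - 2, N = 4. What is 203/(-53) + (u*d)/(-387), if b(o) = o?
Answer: -704717/184599 ≈ -3.8176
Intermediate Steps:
u = -4/9 (u = -(1*6 - 2)/9 = -(6 - 2)/9 = -⅑*4 = -4/9 ≈ -0.44444)
d = 11 (d = 4 - 1*(-7) = 4 + 7 = 11)
203/(-53) + (u*d)/(-387) = 203/(-53) - 4/9*11/(-387) = 203*(-1/53) - 44/9*(-1/387) = -203/53 + 44/3483 = -704717/184599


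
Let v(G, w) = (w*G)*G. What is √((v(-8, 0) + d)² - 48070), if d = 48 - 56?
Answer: 3*I*√5334 ≈ 219.1*I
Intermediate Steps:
d = -8
v(G, w) = w*G² (v(G, w) = (G*w)*G = w*G²)
√((v(-8, 0) + d)² - 48070) = √((0*(-8)² - 8)² - 48070) = √((0*64 - 8)² - 48070) = √((0 - 8)² - 48070) = √((-8)² - 48070) = √(64 - 48070) = √(-48006) = 3*I*√5334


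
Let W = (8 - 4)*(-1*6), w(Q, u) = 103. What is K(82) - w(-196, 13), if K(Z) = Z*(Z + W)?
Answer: 4653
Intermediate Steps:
W = -24 (W = 4*(-6) = -24)
K(Z) = Z*(-24 + Z) (K(Z) = Z*(Z - 24) = Z*(-24 + Z))
K(82) - w(-196, 13) = 82*(-24 + 82) - 1*103 = 82*58 - 103 = 4756 - 103 = 4653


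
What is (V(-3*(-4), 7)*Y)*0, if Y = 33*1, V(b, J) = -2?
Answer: 0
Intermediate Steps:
Y = 33
(V(-3*(-4), 7)*Y)*0 = -2*33*0 = -66*0 = 0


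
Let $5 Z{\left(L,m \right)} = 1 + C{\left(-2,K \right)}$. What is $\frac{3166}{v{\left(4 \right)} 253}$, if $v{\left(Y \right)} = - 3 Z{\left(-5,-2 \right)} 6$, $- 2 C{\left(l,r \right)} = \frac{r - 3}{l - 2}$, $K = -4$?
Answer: $- \frac{63320}{2277} \approx -27.809$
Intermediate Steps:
$C{\left(l,r \right)} = - \frac{-3 + r}{2 \left(-2 + l\right)}$ ($C{\left(l,r \right)} = - \frac{\left(r - 3\right) \frac{1}{l - 2}}{2} = - \frac{\left(-3 + r\right) \frac{1}{-2 + l}}{2} = - \frac{\frac{1}{-2 + l} \left(-3 + r\right)}{2} = - \frac{-3 + r}{2 \left(-2 + l\right)}$)
$Z{\left(L,m \right)} = \frac{1}{40}$ ($Z{\left(L,m \right)} = \frac{1 + \frac{3 - -4}{2 \left(-2 - 2\right)}}{5} = \frac{1 + \frac{3 + 4}{2 \left(-4\right)}}{5} = \frac{1 + \frac{1}{2} \left(- \frac{1}{4}\right) 7}{5} = \frac{1 - \frac{7}{8}}{5} = \frac{1}{5} \cdot \frac{1}{8} = \frac{1}{40}$)
$v{\left(Y \right)} = - \frac{9}{20}$ ($v{\left(Y \right)} = \left(-3\right) \frac{1}{40} \cdot 6 = \left(- \frac{3}{40}\right) 6 = - \frac{9}{20}$)
$\frac{3166}{v{\left(4 \right)} 253} = \frac{3166}{\left(- \frac{9}{20}\right) 253} = \frac{3166}{- \frac{2277}{20}} = 3166 \left(- \frac{20}{2277}\right) = - \frac{63320}{2277}$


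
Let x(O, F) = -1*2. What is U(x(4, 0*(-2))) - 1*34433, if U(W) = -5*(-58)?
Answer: -34143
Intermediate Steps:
x(O, F) = -2
U(W) = 290
U(x(4, 0*(-2))) - 1*34433 = 290 - 1*34433 = 290 - 34433 = -34143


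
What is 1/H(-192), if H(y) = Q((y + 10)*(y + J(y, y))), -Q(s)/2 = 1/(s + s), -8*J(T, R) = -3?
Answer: -139503/4 ≈ -34876.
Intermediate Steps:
J(T, R) = 3/8 (J(T, R) = -⅛*(-3) = 3/8)
Q(s) = -1/s (Q(s) = -2/(s + s) = -2*1/(2*s) = -1/s)
H(y) = -1/((10 + y)*(3/8 + y)) (H(y) = -1/((y + 10)*(y + 3/8)) = -1/((10 + y)*(3/8 + y)))
1/H(-192) = 1/(-8/(30 + 8*(-192)² + 83*(-192))) = 1/(-8/(30 + 8*36864 - 15936)) = 1/(-8/(30 + 294912 - 15936)) = 1/(-8/279006) = 1/(-8*1/279006) = 1/(-4/139503) = -139503/4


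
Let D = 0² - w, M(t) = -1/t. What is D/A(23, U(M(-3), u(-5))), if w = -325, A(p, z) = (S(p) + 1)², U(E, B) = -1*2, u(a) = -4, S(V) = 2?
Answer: 325/9 ≈ 36.111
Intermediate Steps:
U(E, B) = -2
A(p, z) = 9 (A(p, z) = (2 + 1)² = 3² = 9)
D = 325 (D = 0² - 1*(-325) = 0 + 325 = 325)
D/A(23, U(M(-3), u(-5))) = 325/9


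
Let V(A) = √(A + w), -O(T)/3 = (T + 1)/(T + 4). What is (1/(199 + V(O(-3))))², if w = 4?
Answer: (199 + √10)⁻² ≈ 2.4468e-5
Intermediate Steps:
O(T) = -3*(1 + T)/(4 + T) (O(T) = -3*(T + 1)/(T + 4) = -3*(1 + T)/(4 + T))
V(A) = √(4 + A) (V(A) = √(A + 4) = √(4 + A))
(1/(199 + V(O(-3))))² = (1/(199 + √(4 + 3*(-1 - 1*(-3))/(4 - 3))))² = (1/(199 + √(4 + 3*(-1 + 3)/1)))² = (1/(199 + √(4 + 3*1*2)))² = (1/(199 + √(4 + 6)))² = (1/(199 + √10))² = (199 + √10)⁻²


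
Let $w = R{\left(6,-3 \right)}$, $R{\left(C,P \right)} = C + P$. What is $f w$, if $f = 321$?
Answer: $963$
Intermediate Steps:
$w = 3$ ($w = 6 - 3 = 3$)
$f w = 321 \cdot 3 = 963$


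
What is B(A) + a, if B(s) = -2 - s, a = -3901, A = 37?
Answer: -3940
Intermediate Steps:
B(A) + a = (-2 - 1*37) - 3901 = (-2 - 37) - 3901 = -39 - 3901 = -3940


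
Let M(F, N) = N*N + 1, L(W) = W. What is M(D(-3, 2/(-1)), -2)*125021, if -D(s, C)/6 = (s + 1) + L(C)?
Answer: 625105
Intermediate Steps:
D(s, C) = -6 - 6*C - 6*s (D(s, C) = -6*((s + 1) + C) = -6*((1 + s) + C) = -6*(1 + C + s) = -6 - 6*C - 6*s)
M(F, N) = 1 + N² (M(F, N) = N² + 1 = 1 + N²)
M(D(-3, 2/(-1)), -2)*125021 = (1 + (-2)²)*125021 = (1 + 4)*125021 = 5*125021 = 625105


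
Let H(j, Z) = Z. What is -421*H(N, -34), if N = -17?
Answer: 14314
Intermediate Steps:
-421*H(N, -34) = -421*(-34) = 14314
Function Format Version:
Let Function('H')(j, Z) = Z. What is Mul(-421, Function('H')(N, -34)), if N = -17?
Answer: 14314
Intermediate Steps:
Mul(-421, Function('H')(N, -34)) = Mul(-421, -34) = 14314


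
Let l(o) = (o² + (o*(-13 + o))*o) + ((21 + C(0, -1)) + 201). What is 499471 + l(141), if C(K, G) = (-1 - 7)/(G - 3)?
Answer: 3064344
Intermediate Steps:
C(K, G) = -8/(-3 + G)
l(o) = 224 + o² + o²*(-13 + o) (l(o) = (o² + (o*(-13 + o))*o) + ((21 - 8/(-3 - 1)) + 201) = (o² + o²*(-13 + o)) + ((21 - 8/(-4)) + 201) = (o² + o²*(-13 + o)) + ((21 - 8*(-¼)) + 201) = (o² + o²*(-13 + o)) + ((21 + 2) + 201) = (o² + o²*(-13 + o)) + (23 + 201) = (o² + o²*(-13 + o)) + 224 = 224 + o² + o²*(-13 + o))
499471 + l(141) = 499471 + (224 + 141³ - 12*141²) = 499471 + (224 + 2803221 - 12*19881) = 499471 + (224 + 2803221 - 238572) = 499471 + 2564873 = 3064344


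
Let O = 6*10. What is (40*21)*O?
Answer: 50400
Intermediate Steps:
O = 60
(40*21)*O = (40*21)*60 = 840*60 = 50400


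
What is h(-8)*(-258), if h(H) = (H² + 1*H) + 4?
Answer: -15480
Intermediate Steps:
h(H) = 4 + H + H² (h(H) = (H² + H) + 4 = (H + H²) + 4 = 4 + H + H²)
h(-8)*(-258) = (4 - 8 + (-8)²)*(-258) = (4 - 8 + 64)*(-258) = 60*(-258) = -15480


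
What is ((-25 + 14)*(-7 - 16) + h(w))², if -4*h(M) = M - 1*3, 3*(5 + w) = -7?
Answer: 9406489/144 ≈ 65323.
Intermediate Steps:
w = -22/3 (w = -5 + (⅓)*(-7) = -5 - 7/3 = -22/3 ≈ -7.3333)
h(M) = ¾ - M/4 (h(M) = -(M - 1*3)/4 = -(M - 3)/4 = -(-3 + M)/4 = ¾ - M/4)
((-25 + 14)*(-7 - 16) + h(w))² = ((-25 + 14)*(-7 - 16) + (¾ - ¼*(-22/3)))² = (-11*(-23) + (¾ + 11/6))² = (253 + 31/12)² = (3067/12)² = 9406489/144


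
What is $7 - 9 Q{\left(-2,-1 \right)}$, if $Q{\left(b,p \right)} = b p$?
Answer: $-11$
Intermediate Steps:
$7 - 9 Q{\left(-2,-1 \right)} = 7 - 9 \left(\left(-2\right) \left(-1\right)\right) = 7 - 18 = -11$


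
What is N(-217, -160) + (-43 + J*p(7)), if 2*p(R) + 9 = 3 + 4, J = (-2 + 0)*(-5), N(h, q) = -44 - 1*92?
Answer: -189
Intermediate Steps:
N(h, q) = -136 (N(h, q) = -44 - 92 = -136)
J = 10 (J = -2*(-5) = 10)
p(R) = -1 (p(R) = -9/2 + (3 + 4)/2 = -9/2 + (1/2)*7 = -9/2 + 7/2 = -1)
N(-217, -160) + (-43 + J*p(7)) = -136 + (-43 + 10*(-1)) = -136 + (-43 - 10) = -136 - 53 = -189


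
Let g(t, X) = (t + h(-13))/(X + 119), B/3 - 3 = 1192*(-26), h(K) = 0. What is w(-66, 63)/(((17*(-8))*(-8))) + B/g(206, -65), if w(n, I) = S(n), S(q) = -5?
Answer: -2730999107/112064 ≈ -24370.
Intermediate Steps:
B = -92967 (B = 9 + 3*(1192*(-26)) = 9 + 3*(-30992) = 9 - 92976 = -92967)
w(n, I) = -5
g(t, X) = t/(119 + X) (g(t, X) = (t + 0)/(X + 119) = t/(119 + X))
w(-66, 63)/(((17*(-8))*(-8))) + B/g(206, -65) = -5/((17*(-8))*(-8)) - 92967/(206/(119 - 65)) = -5/((-136*(-8))) - 92967/(206/54) = -5/1088 - 92967/(206*(1/54)) = -5*1/1088 - 92967/103/27 = -5/1088 - 92967*27/103 = -5/1088 - 2510109/103 = -2730999107/112064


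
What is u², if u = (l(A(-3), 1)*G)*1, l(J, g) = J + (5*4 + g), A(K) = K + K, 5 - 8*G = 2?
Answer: 2025/64 ≈ 31.641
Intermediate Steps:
G = 3/8 (G = 5/8 - ⅛*2 = 5/8 - ¼ = 3/8 ≈ 0.37500)
A(K) = 2*K
l(J, g) = 20 + J + g (l(J, g) = J + (20 + g) = 20 + J + g)
u = 45/8 (u = ((20 + 2*(-3) + 1)*(3/8))*1 = ((20 - 6 + 1)*(3/8))*1 = (15*(3/8))*1 = (45/8)*1 = 45/8 ≈ 5.6250)
u² = (45/8)² = 2025/64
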